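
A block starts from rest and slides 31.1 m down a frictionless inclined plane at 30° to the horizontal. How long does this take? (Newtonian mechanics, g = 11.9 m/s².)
a = g sin(θ) = 11.9 × sin(30°) = 5.95 m/s²
t = √(2d/a) = √(2 × 31.1 / 5.95) = 3.23 s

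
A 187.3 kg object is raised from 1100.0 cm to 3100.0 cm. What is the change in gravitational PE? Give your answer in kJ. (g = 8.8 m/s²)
ΔPE = mg(h₂ − h₁) = 187.3 kg × 8.8 m/s² × (31 − 11) m = 3.296e+04 J = 32.96 kJ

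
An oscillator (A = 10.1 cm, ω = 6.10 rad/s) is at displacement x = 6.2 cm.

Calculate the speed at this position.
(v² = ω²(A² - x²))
v = ω√(A² − x²) = 6.1×√(0.101² − 0.062²) = 0.4864 m/s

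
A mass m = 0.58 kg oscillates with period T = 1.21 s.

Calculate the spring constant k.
T = 2π√(m/k) → k = m(2π/T)² = 0.58×(2π/1.21)² = 15.64 N/m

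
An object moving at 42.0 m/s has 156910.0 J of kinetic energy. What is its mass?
KE = ½mv² → m = 2KE/v² = 2×156910.0/42.0² = 177.9 kg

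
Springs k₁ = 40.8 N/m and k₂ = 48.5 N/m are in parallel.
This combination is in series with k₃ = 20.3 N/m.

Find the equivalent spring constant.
k₁₂ = k₁ + k₂ = 89.3 N/m (parallel)
1/k_eq = 1/k₁₂ + 1/k₃ → k_eq = 16.54 N/m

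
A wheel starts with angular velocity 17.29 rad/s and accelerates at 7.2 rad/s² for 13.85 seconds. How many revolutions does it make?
θ = ω₀t + ½αt² = 17.29×13.85 + ½×7.2×13.85² = 930.03 rad
Revolutions = θ/(2π) = 930.03/(2π) = 148.02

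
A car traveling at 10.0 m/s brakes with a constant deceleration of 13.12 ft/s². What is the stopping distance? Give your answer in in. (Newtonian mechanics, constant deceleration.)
d = v₀² / (2a) (with unit conversion) = 492.3 in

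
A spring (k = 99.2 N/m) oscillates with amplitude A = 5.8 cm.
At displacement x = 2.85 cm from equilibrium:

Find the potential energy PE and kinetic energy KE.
E_total = ½kA² = ½×99.2×(0.058)² = 0.1669 J
PE = ½kx² = ½×99.2×(0.0285)² = 0.04029 J
KE = E_total − PE = 0.1266 J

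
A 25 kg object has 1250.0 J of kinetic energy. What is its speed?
KE = ½mv² → v = √(2KE/m) = √(2×1250.0/25) = 10.0 m/s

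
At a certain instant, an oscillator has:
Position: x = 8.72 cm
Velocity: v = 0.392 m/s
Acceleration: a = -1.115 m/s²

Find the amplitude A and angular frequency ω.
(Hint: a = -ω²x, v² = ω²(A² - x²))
a = −ω²x → ω = √(|a|/x) = √(1.115/0.0872) = 3.576 rad/s
v² = ω²(A² − x²) → A = √(x² + v²/ω²) = √(0.0872² + 0.392²/3.576²) = 0.1401 m = 14.01 cm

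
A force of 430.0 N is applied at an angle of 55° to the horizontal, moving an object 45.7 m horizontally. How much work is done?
W = Fd cosθ = 430.0×45.7×cos(55°) = 11271.0 J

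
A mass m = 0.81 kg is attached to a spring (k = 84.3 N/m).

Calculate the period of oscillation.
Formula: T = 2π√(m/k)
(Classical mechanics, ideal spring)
T = 2π√(m/k) = 2π√(0.81/84.3) = 0.6159 s; f = 1/T = 1.624 Hz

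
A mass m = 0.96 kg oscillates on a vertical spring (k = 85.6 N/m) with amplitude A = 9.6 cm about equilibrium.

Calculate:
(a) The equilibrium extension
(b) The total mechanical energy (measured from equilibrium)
x_eq = mg/k = 0.96×9.81/85.6 = 0.11 m = 11 cm
E = ½kA² = ½×85.6×(0.096)² = 0.3944 J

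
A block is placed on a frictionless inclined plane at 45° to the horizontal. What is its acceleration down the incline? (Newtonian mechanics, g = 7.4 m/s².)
a = g sin(θ) = 7.4 × sin(45°) = 7.4 × 0.7071 = 5.23 m/s²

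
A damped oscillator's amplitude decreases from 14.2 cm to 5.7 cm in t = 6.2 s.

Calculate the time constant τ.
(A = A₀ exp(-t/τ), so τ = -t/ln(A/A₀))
A/A₀ = 5.7/14.2 = 0.4014; ln(A/A₀) = -0.9128
τ = −t/ln(A/A₀) = −6.2/-0.9128 = 6.792 s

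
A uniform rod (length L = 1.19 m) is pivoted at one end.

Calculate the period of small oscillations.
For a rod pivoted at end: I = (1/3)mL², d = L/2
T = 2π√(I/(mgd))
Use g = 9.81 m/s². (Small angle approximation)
I/m = (1/3)L² = 0.472 m²; d = L/2 = 0.595 m
T = 2π√(I/(mgd)) = 2π√(0.472/(9.81×0.595)) = 1.787 s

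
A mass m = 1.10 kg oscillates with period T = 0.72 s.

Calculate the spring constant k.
T = 2π√(m/k) → k = m(2π/T)² = 1.1×(2π/0.72)² = 83.77 N/m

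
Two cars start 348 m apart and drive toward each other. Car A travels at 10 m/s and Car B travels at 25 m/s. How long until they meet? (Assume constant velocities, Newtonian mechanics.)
Combined speed: v_combined = 10 + 25 = 35 m/s
Time to meet: t = d/35 = 348/35 = 9.94 s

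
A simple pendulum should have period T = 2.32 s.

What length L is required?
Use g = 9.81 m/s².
T = 2π√(L/g) → L = g(T/2π)² = 9.81×(2.32/2π)² = 1.337 m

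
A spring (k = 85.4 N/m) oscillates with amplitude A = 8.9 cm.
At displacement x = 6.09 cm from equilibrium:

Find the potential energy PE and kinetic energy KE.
E_total = ½kA² = ½×85.4×(0.089)² = 0.3382 J
PE = ½kx² = ½×85.4×(0.0609)² = 0.1584 J
KE = E_total − PE = 0.1799 J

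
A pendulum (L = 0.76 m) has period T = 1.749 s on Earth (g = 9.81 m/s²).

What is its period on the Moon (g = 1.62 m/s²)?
T = 2π√(L/g), so T_moon/T_earth = √(g_earth/g_moon)
T_moon = 2π√(0.76/1.62) = 4.304 s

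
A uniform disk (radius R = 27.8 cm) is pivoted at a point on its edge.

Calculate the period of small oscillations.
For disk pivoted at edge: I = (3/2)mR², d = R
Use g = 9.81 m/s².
I/m = (3/2)R² = 0.1159 m²; d = R = 0.278 m
T = 2π√((3/2)R²/(gR)) = 2π√(3R/(2g)) = 1.295 s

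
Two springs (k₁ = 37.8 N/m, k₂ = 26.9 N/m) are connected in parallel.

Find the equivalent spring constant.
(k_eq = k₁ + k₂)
k_eq = k₁ + k₂ = 37.8 + 26.9 = 64.7 N/m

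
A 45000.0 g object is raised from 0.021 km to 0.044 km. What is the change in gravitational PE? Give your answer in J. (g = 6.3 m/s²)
ΔPE = mg(h₂ − h₁) = 45 kg × 6.3 m/s² × (44 − 21) m = 6520 J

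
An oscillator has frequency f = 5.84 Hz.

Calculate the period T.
T = 1/f = 1/5.84 = 0.1712 s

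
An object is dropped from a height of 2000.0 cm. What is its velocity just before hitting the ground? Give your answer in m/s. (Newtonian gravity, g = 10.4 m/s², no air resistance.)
v = √(2gh) (with unit conversion) = 20.4 m/s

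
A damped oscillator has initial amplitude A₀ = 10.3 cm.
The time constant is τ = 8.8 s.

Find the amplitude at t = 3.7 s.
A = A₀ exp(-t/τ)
A = A₀ exp(−t/τ) = 10.3×exp(−3.7/8.8) = 6.765 cm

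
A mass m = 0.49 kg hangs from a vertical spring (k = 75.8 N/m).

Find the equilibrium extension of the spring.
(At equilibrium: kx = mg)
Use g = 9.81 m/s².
x_eq = mg/k = 0.49×9.81/75.8 = 0.06342 m = 6.342 cm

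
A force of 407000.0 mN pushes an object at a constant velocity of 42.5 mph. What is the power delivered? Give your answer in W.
P = Fv = 407 N × 19 m/s = 7733 W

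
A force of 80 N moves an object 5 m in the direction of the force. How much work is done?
W = Fd = 80×5 = 400.0 J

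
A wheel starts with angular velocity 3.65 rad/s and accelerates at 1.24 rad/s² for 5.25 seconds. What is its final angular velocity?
ω = ω₀ + αt = 3.65 + 1.24 × 5.25 = 10.16 rad/s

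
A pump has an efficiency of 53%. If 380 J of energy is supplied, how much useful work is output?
W_out = η × W_in = 0.53 × 380 = 201.4 J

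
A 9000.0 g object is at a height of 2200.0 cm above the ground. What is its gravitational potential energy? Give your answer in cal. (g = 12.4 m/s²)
PE = mgh = 9 kg × 12.4 m/s² × 22 m = 2455 J = 586.8 cal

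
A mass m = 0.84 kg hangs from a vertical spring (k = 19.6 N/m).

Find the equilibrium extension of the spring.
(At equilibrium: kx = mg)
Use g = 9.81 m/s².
x_eq = mg/k = 0.84×9.81/19.6 = 0.4204 m = 42.04 cm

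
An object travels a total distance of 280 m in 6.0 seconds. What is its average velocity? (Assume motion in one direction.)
v_avg = Δd / Δt = 280 / 6.0 = 46.67 m/s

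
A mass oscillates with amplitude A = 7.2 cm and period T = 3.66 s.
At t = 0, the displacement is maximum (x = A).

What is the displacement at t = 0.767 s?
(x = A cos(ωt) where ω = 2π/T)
ω = 2π/T = 2π/3.66 = 1.717 rad/s
x = A cos(ωt) = 7.2×cos(1.717×0.767) = 1.81 cm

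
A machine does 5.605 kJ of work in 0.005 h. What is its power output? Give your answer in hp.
P = W/t = 5605 J / 18 s = 311.4 W = 0.4176 hp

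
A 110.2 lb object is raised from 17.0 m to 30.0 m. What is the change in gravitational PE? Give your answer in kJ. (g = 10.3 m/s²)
ΔPE = mg(h₂ − h₁) = 49.99 kg × 10.3 m/s² × (30 − 17) m = 6693 J = 6.693 kJ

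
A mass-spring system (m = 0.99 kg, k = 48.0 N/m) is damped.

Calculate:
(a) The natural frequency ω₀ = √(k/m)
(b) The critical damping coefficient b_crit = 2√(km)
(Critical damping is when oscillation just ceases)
ω₀ = √(k/m) = √(48.0/0.99) = 6.963 rad/s
b_crit = 2√(km) = 2√(48.0×0.99) = 13.79 kg/s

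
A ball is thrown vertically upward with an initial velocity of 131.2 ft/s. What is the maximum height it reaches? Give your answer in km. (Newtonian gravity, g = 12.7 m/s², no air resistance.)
h_max = v₀²/(2g) (with unit conversion) = 0.06296 km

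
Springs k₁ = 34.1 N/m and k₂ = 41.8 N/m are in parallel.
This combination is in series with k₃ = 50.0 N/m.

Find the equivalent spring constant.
k₁₂ = k₁ + k₂ = 75.9 N/m (parallel)
1/k_eq = 1/k₁₂ + 1/k₃ → k_eq = 30.14 N/m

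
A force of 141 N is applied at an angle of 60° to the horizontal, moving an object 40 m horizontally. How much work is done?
W = Fd cosθ = 141×40×cos(60°) = 2820.0 J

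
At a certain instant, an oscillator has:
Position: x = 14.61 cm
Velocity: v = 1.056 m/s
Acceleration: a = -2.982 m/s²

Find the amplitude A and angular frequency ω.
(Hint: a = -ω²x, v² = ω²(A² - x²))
a = −ω²x → ω = √(|a|/x) = √(2.982/0.1461) = 4.518 rad/s
v² = ω²(A² − x²) → A = √(x² + v²/ω²) = √(0.1461² + 1.056²/4.518²) = 0.2756 m = 27.56 cm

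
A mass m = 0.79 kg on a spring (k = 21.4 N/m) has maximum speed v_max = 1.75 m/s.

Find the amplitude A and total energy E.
½mv²_max = ½kA² → A = v_max√(m/k) = 1.75×√(0.79/21.4) = 0.3362 m = 33.62 cm
E = ½mv²_max = ½×0.79×1.75² = 1.21 J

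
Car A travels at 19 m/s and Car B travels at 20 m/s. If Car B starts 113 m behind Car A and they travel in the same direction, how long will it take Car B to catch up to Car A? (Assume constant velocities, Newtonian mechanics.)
Relative speed: v_rel = 20 - 19 = 1 m/s
Time to catch: t = d₀/v_rel = 113/1 = 113.0 s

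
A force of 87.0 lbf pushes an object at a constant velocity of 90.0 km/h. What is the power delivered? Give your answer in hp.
P = Fv = 387 N × 25 m/s = 9675 W = 12.97 hp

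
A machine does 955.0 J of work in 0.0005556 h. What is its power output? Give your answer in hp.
P = W/t = 955 J / 2 s = 477.5 W = 0.6403 hp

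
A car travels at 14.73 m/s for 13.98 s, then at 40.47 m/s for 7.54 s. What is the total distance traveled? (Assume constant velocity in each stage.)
d₁ = v₁t₁ = 14.73 × 13.98 = 205.925 m
d₂ = v₂t₂ = 40.47 × 7.54 = 305.144 m
d_total = 205.925 + 305.144 = 511.07 m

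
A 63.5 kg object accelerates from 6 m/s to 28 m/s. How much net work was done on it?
W_net = ΔKE = ½m(v₂² − v₁²) = ½×63.5×(28² − 6²) = 23749.0 J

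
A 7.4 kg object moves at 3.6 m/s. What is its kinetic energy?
KE = ½mv² = ½×7.4×3.6² = 47.952 J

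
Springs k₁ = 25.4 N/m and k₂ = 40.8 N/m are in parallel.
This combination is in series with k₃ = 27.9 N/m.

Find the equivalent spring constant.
k₁₂ = k₁ + k₂ = 66.2 N/m (parallel)
1/k_eq = 1/k₁₂ + 1/k₃ → k_eq = 19.63 N/m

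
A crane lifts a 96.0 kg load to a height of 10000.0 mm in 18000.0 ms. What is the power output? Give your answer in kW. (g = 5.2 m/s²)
W = mgh = 96×5.2×10 = 4992 J
P = W/t = 4992/18 = 277.3 W = 0.2773 kW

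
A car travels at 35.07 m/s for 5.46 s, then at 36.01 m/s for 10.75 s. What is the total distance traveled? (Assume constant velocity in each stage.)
d₁ = v₁t₁ = 35.07 × 5.46 = 191.482 m
d₂ = v₂t₂ = 36.01 × 10.75 = 387.107 m
d_total = 191.482 + 387.107 = 578.59 m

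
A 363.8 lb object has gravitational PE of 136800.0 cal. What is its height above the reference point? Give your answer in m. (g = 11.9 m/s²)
PE = mgh → h = PE/(mg) = 5.724e+05 J / (165 kg × 11.9 m/s²) = 291.5 m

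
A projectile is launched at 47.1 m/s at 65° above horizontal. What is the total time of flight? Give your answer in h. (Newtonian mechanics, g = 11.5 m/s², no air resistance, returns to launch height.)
T = 2v₀sin(θ)/g (with unit conversion) = 0.002062 h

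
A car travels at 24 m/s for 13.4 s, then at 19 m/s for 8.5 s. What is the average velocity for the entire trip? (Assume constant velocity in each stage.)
d₁ = v₁t₁ = 24 × 13.4 = 321.6 m
d₂ = v₂t₂ = 19 × 8.5 = 161.5 m
d_total = 483.1 m, t_total = 21.9 s
v_avg = d_total/t_total = 483.1/21.9 = 22.06 m/s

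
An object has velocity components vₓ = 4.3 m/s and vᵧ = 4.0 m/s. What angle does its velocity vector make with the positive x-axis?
θ = arctan(vᵧ/vₓ) = arctan(4.0/4.3) = 42.93°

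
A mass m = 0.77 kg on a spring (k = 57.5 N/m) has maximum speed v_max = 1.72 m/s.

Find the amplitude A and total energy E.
½mv²_max = ½kA² → A = v_max√(m/k) = 1.72×√(0.77/57.5) = 0.199 m = 19.9 cm
E = ½mv²_max = ½×0.77×1.72² = 1.139 J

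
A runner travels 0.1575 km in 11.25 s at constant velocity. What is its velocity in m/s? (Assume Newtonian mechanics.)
v = d/t (with unit conversion) = 14.0 m/s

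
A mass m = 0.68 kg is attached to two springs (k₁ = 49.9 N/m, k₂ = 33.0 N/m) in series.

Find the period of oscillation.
k_eq = k₁k₂/(k₁+k₂) = 19.86 N/m
T = 2π√(m/k_eq) = 2π√(0.68/19.86) = 1.163 s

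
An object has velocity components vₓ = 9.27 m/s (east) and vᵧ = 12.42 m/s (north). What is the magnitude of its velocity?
|v| = √(vₓ² + vᵧ²) = √(9.27² + 12.42²) = √(240.189) = 15.5 m/s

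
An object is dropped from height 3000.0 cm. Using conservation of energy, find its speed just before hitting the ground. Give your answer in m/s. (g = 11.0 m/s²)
mgh = ½mv² → v = √(2gh) = √(2×11.0×30) = 25.69 m/s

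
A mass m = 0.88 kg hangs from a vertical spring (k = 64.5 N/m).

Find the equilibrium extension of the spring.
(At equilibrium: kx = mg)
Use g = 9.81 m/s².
x_eq = mg/k = 0.88×9.81/64.5 = 0.1338 m = 13.38 cm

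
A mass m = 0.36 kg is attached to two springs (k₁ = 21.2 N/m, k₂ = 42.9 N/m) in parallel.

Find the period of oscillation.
k_eq = k₁+k₂ = 64.1 N/m
T = 2π√(m/k_eq) = 2π√(0.36/64.1) = 0.4709 s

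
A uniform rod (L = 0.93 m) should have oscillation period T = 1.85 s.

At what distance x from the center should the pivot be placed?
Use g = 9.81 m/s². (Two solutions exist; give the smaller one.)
T = 2π√((L²/12 + x²)/(gx)). Let c = T²g/(4π²) = 0.8505.
x² − cx + L²/12 = 0 → x = (c − √(c² − L²/3))/2 = 0.09546 m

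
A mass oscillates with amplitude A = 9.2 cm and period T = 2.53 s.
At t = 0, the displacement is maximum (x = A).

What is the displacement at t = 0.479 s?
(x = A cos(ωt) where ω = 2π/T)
ω = 2π/T = 2π/2.53 = 2.483 rad/s
x = A cos(ωt) = 9.2×cos(2.483×0.479) = 3.423 cm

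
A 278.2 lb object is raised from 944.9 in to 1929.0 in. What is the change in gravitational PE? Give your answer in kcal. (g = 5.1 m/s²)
ΔPE = mg(h₂ − h₁) = 126.2 kg × 5.1 m/s² × (49 − 24) m = 1.609e+04 J = 3.845 kcal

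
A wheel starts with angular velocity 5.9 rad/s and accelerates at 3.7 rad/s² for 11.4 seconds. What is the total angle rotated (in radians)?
θ = ω₀t + ½αt² = 5.9×11.4 + ½×3.7×11.4² = 307.69 rad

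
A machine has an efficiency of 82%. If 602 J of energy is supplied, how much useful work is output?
W_out = η × W_in = 0.82 × 602 = 493.64 J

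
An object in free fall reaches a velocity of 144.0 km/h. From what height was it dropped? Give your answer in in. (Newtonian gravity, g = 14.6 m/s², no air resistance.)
h = v²/(2g) (with unit conversion) = 2157.0 in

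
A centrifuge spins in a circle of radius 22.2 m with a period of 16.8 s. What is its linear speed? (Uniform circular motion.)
v = 2πr/T = 2π×22.2/16.8 = 8.3 m/s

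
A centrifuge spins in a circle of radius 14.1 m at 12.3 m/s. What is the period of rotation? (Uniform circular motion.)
T = 2πr/v = 2π×14.1/12.3 = 7.2 s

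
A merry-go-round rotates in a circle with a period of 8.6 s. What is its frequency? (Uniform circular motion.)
f = 1/T = 1/8.6 = 0.1163 Hz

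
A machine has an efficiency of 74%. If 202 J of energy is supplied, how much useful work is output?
W_out = η × W_in = 0.74 × 202 = 149.48 J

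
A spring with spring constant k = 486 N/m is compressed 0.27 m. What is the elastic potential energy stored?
PE = ½kx² = ½×486×0.27² = 17.71 J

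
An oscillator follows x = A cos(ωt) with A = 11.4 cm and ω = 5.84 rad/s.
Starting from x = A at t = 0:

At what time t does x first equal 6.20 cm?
cos(ωt) = x/A = 6.2/11.4 = 0.5439
ωt = arccos(0.5439) = 0.9958 rad
t = 0.9958/5.84 = 0.1705 s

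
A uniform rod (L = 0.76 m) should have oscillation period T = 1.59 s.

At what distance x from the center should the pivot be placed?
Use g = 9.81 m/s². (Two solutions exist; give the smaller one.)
T = 2π√((L²/12 + x²)/(gx)). Let c = T²g/(4π²) = 0.6282.
x² − cx + L²/12 = 0 → x = (c − √(c² − L²/3))/2 = 0.08932 m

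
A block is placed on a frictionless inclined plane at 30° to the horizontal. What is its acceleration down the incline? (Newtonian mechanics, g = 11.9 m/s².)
a = g sin(θ) = 11.9 × sin(30°) = 11.9 × 0.5 = 5.95 m/s²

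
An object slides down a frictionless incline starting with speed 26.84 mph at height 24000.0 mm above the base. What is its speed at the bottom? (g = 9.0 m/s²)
½mv₀² + mgh = ½mv² → v = √(v₀² + 2gh) = √(12² + 2×9.0×24) = 24 m/s = 53.68 mph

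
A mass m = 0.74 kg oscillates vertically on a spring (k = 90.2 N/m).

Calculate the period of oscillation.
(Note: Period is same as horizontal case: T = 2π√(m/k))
T = 2π√(m/k) = 2π√(0.74/90.2) = 0.5691 s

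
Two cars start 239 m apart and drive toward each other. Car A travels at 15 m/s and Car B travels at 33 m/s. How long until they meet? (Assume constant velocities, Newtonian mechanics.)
Combined speed: v_combined = 15 + 33 = 48 m/s
Time to meet: t = d/48 = 239/48 = 4.98 s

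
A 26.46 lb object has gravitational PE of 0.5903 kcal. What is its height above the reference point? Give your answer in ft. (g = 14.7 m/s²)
PE = mgh → h = PE/(mg) = 2470 J / (12 kg × 14.7 m/s²) = 14 m = 45.93 ft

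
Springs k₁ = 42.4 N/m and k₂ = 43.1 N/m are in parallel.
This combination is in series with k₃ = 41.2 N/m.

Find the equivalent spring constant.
k₁₂ = k₁ + k₂ = 85.5 N/m (parallel)
1/k_eq = 1/k₁₂ + 1/k₃ → k_eq = 27.8 N/m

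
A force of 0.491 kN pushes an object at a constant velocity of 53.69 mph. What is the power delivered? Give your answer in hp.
P = Fv = 491 N × 24 m/s = 1.178e+04 W = 15.8 hp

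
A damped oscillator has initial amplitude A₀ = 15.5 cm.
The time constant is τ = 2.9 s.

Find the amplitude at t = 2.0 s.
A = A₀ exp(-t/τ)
A = A₀ exp(−t/τ) = 15.5×exp(−2.0/2.9) = 7.777 cm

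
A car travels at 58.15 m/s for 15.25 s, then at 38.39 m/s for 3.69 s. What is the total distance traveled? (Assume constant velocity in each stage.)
d₁ = v₁t₁ = 58.15 × 15.25 = 886.788 m
d₂ = v₂t₂ = 38.39 × 3.69 = 141.659 m
d_total = 886.788 + 141.659 = 1028.45 m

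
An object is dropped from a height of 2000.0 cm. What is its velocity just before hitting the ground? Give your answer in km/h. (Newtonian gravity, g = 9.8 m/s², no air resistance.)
v = √(2gh) (with unit conversion) = 71.28 km/h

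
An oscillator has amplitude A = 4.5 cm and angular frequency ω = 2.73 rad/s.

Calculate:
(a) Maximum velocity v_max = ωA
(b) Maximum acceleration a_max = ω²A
v_max = ωA = 2.73×0.045 = 0.1229 m/s
a_max = ω²A = 2.73²×0.045 = 0.3354 m/s²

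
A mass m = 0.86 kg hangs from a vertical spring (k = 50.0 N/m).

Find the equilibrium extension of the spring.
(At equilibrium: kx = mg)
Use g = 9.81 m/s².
x_eq = mg/k = 0.86×9.81/50.0 = 0.1687 m = 16.87 cm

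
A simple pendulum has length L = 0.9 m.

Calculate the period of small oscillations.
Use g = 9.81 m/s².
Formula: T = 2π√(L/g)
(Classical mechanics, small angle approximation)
T = 2π√(L/g) = 2π√(0.9/9.81) = 1.903 s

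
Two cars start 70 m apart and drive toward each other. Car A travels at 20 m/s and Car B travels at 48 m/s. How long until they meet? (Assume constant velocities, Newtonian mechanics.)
Combined speed: v_combined = 20 + 48 = 68 m/s
Time to meet: t = d/68 = 70/68 = 1.03 s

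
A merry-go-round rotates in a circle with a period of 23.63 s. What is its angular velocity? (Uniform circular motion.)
ω = 2π/T = 2π/23.63 = 0.2659 rad/s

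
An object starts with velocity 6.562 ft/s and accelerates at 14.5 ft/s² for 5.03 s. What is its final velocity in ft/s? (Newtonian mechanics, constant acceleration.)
v = v₀ + at (with unit conversion) = 79.5 ft/s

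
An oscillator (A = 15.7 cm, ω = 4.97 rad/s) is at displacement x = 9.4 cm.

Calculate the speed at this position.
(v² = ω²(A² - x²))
v = ω√(A² − x²) = 4.97×√(0.157² − 0.094²) = 0.625 m/s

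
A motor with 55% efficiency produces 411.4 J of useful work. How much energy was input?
W_in = W_out/η = 411.4/0.55 = 748.0 J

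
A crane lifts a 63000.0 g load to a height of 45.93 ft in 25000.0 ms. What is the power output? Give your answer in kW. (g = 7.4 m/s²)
W = mgh = 63×7.4×14 = 6527 J
P = W/t = 6527/25 = 261.1 W = 0.2611 kW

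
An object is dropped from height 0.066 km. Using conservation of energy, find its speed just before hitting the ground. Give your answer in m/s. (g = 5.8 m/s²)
mgh = ½mv² → v = √(2gh) = √(2×5.8×66) = 27.67 m/s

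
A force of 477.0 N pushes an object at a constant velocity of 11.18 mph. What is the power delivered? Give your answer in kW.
P = Fv = 477 N × 4.998 m/s = 2384 W = 2.384 kW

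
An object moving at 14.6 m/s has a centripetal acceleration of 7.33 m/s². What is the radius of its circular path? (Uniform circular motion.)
r = v²/a_c = 14.6²/7.33 = 29.08 m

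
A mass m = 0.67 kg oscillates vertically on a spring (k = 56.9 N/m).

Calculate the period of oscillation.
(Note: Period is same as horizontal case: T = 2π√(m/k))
T = 2π√(m/k) = 2π√(0.67/56.9) = 0.6818 s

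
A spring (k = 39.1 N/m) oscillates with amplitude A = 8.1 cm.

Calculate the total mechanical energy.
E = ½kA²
E = ½kA² = ½×39.1×(0.081)² = 0.1283 J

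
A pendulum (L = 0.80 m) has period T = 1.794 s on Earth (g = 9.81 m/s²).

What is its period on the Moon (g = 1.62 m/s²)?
T = 2π√(L/g), so T_moon/T_earth = √(g_earth/g_moon)
T_moon = 2π√(0.8/1.62) = 4.415 s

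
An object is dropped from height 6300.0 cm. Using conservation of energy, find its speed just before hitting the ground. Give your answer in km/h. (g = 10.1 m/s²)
mgh = ½mv² → v = √(2gh) = √(2×10.1×63) = 35.67 m/s = 128.4 km/h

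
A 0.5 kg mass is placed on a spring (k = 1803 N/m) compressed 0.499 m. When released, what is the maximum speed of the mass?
½kx² = ½mv² → v = x√(k/m) = 0.499×√(1803/0.5) = 29.96 m/s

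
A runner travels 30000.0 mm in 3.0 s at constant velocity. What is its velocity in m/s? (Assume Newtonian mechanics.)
v = d/t (with unit conversion) = 10.0 m/s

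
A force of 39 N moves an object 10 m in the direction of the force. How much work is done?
W = Fd = 39×10 = 390.0 J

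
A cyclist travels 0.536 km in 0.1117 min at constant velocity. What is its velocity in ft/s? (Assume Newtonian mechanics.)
v = d/t (with unit conversion) = 262.4 ft/s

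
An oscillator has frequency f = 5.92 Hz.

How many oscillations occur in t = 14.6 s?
n = f×t = 5.92×14.6 = 86.43 oscillations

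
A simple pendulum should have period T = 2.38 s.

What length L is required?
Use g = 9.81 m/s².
T = 2π√(L/g) → L = g(T/2π)² = 9.81×(2.38/2π)² = 1.408 m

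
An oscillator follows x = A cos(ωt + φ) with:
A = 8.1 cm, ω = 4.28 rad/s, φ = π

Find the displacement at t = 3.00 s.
x = A cos(ωt + φ) = 8.1×cos(4.28×3.0 + π) = -7.799 cm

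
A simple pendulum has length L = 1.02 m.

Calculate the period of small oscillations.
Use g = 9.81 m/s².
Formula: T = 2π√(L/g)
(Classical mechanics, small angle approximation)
T = 2π√(L/g) = 2π√(1.02/9.81) = 2.026 s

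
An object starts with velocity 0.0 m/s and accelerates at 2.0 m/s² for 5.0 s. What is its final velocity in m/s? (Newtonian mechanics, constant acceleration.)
v = v₀ + at = 10.0 m/s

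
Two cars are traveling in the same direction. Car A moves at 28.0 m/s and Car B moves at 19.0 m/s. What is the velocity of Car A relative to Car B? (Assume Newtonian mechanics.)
v_rel = v_A - v_B = 28.0 - 19.0 = 9.0 m/s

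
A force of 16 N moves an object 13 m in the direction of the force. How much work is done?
W = Fd = 16×13 = 208.0 J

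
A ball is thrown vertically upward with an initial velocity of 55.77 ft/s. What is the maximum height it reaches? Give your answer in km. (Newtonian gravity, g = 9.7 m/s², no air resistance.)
h_max = v₀²/(2g) (with unit conversion) = 0.01489 km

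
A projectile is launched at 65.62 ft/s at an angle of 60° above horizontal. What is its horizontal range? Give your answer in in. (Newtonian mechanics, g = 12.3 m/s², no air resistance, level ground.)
R = v₀² sin(2θ) / g (with unit conversion) = 1109.0 in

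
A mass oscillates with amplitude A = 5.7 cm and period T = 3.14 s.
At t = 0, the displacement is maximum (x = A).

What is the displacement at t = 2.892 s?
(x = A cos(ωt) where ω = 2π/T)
ω = 2π/T = 2π/3.14 = 2.001 rad/s
x = A cos(ωt) = 5.7×cos(2.001×2.892) = 5.012 cm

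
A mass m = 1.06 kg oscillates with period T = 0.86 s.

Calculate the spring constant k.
T = 2π√(m/k) → k = m(2π/T)² = 1.06×(2π/0.86)² = 56.58 N/m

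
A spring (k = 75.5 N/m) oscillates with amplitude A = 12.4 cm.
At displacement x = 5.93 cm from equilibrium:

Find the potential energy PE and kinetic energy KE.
E_total = ½kA² = ½×75.5×(0.124)² = 0.5804 J
PE = ½kx² = ½×75.5×(0.0593)² = 0.1327 J
KE = E_total − PE = 0.4477 J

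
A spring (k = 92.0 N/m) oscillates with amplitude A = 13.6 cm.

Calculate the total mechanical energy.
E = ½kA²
E = ½kA² = ½×92.0×(0.136)² = 0.8508 J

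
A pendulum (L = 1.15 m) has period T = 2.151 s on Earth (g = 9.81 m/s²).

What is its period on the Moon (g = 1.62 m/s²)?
T = 2π√(L/g), so T_moon/T_earth = √(g_earth/g_moon)
T_moon = 2π√(1.15/1.62) = 5.294 s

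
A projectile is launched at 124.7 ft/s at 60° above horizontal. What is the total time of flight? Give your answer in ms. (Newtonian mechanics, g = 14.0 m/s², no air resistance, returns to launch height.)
T = 2v₀sin(θ)/g (with unit conversion) = 4702.0 ms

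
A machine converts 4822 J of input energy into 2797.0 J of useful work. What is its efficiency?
η = W_out/W_in = 2797.0/4822 = 0.58 = 58.0%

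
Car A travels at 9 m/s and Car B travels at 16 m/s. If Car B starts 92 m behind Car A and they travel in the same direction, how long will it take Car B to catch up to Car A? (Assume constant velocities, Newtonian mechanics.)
Relative speed: v_rel = 16 - 9 = 7 m/s
Time to catch: t = d₀/v_rel = 92/7 = 13.14 s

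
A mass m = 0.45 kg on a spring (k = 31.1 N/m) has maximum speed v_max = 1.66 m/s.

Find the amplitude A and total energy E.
½mv²_max = ½kA² → A = v_max√(m/k) = 1.66×√(0.45/31.1) = 0.1997 m = 19.97 cm
E = ½mv²_max = ½×0.45×1.66² = 0.62 J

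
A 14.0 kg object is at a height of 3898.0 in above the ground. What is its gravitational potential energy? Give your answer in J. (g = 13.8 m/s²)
PE = mgh = 14 kg × 13.8 m/s² × 99.01 m = 1.913e+04 J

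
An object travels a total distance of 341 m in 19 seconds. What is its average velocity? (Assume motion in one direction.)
v_avg = Δd / Δt = 341 / 19 = 17.95 m/s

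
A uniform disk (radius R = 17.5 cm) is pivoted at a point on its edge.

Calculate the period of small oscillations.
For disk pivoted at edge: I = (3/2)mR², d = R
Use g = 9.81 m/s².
I/m = (3/2)R² = 0.04594 m²; d = R = 0.175 m
T = 2π√((3/2)R²/(gR)) = 2π√(3R/(2g)) = 1.028 s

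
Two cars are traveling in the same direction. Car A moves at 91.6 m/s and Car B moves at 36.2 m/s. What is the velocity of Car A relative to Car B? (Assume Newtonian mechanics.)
v_rel = v_A - v_B = 91.6 - 36.2 = 55.4 m/s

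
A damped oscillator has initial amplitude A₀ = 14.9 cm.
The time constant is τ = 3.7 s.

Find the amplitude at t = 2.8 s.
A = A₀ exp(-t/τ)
A = A₀ exp(−t/τ) = 14.9×exp(−2.8/3.7) = 6.991 cm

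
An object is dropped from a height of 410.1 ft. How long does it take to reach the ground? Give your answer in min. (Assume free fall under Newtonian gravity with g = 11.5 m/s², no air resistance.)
t = √(2h/g) (with unit conversion) = 0.07771 min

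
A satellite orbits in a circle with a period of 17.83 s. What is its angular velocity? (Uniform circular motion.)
ω = 2π/T = 2π/17.83 = 0.3524 rad/s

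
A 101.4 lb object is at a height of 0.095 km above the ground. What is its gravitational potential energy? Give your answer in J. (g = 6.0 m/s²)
PE = mgh = 45.99 kg × 6.0 m/s² × 95 m = 2.622e+04 J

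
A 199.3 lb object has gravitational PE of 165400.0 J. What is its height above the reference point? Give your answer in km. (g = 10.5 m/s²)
PE = mgh → h = PE/(mg) = 1.654e+05 J / (90.4 kg × 10.5 m/s²) = 174.3 m = 0.1743 km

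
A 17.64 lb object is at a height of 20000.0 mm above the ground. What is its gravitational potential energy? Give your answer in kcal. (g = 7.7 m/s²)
PE = mgh = 8.001 kg × 7.7 m/s² × 20 m = 1232 J = 0.2945 kcal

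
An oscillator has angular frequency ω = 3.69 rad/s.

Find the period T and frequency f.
T = 2π/ω = 2π/3.69 = 1.703 s; f = ω/2π = 0.5873 Hz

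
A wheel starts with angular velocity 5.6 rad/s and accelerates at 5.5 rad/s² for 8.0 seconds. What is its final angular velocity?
ω = ω₀ + αt = 5.6 + 5.5 × 8.0 = 49.6 rad/s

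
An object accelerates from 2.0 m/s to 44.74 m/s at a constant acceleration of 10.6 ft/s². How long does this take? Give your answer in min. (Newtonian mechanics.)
t = (v - v₀)/a (with unit conversion) = 0.2205 min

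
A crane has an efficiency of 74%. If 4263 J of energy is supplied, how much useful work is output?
W_out = η × W_in = 0.74 × 4263 = 3154.6 J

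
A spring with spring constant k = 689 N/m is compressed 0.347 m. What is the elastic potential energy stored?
PE = ½kx² = ½×689×0.347² = 41.48 J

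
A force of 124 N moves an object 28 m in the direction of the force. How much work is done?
W = Fd = 124×28 = 3472.0 J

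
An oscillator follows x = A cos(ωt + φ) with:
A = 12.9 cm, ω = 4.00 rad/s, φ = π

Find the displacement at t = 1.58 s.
x = A cos(ωt + φ) = 12.9×cos(4.0×1.58 + π) = -12.89 cm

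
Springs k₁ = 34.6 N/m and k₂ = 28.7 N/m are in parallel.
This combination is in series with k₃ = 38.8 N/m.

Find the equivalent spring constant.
k₁₂ = k₁ + k₂ = 63.3 N/m (parallel)
1/k_eq = 1/k₁₂ + 1/k₃ → k_eq = 24.06 N/m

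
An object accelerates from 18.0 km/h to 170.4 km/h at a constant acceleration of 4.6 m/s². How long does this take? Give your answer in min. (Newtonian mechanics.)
t = (v - v₀)/a (with unit conversion) = 0.1534 min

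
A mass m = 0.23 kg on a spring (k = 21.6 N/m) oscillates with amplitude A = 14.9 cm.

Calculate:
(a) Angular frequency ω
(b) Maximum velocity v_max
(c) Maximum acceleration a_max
ω = √(k/m) = √(21.6/0.23) = 9.691 rad/s
v_max = ωA = 9.691×0.149 = 1.444 m/s
a_max = ω²A = 9.691²×0.149 = 13.99 m/s²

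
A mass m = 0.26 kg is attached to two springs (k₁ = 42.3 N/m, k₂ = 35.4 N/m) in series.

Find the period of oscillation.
k_eq = k₁k₂/(k₁+k₂) = 19.27 N/m
T = 2π√(m/k_eq) = 2π√(0.26/19.27) = 0.7298 s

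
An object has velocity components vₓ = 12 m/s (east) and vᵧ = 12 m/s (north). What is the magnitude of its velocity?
|v| = √(vₓ² + vᵧ²) = √(12² + 12²) = √(288) = 16.97 m/s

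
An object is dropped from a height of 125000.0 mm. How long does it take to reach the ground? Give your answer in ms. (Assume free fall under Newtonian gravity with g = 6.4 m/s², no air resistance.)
t = √(2h/g) (with unit conversion) = 6250.0 ms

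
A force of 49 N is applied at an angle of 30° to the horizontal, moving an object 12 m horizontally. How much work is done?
W = Fd cosθ = 49×12×cos(30°) = 509.22 J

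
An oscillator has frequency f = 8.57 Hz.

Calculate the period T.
T = 1/f = 1/8.57 = 0.1167 s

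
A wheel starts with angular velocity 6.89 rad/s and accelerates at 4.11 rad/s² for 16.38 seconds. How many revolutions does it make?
θ = ω₀t + ½αt² = 6.89×16.38 + ½×4.11×16.38² = 664.22 rad
Revolutions = θ/(2π) = 664.22/(2π) = 105.71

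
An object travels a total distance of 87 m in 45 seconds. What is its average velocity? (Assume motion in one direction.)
v_avg = Δd / Δt = 87 / 45 = 1.93 m/s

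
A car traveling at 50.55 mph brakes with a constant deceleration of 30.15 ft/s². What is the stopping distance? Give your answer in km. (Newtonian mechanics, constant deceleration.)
d = v₀² / (2a) (with unit conversion) = 0.02778 km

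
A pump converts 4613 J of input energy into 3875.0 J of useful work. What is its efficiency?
η = W_out/W_in = 3875.0/4613 = 0.84 = 84.0%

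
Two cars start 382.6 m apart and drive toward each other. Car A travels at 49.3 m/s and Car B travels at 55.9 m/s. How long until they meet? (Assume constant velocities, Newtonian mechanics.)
Combined speed: v_combined = 49.3 + 55.9 = 105.2 m/s
Time to meet: t = d/105.2 = 382.6/105.2 = 3.64 s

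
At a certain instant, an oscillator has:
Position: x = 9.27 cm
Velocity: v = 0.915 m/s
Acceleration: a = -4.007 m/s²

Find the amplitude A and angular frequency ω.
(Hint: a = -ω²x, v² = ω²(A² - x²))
a = −ω²x → ω = √(|a|/x) = √(4.007/0.0927) = 6.575 rad/s
v² = ω²(A² − x²) → A = √(x² + v²/ω²) = √(0.0927² + 0.915²/6.575²) = 0.1672 m = 16.72 cm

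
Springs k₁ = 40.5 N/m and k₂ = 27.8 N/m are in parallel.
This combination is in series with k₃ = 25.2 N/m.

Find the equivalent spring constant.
k₁₂ = k₁ + k₂ = 68.3 N/m (parallel)
1/k_eq = 1/k₁₂ + 1/k₃ → k_eq = 18.41 N/m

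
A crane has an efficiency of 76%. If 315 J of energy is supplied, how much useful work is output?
W_out = η × W_in = 0.76 × 315 = 239.4 J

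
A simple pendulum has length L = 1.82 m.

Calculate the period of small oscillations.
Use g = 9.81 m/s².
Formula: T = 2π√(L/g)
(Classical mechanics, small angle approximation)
T = 2π√(L/g) = 2π√(1.82/9.81) = 2.706 s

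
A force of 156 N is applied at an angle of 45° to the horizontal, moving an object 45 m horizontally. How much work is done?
W = Fd cosθ = 156×45×cos(45°) = 4963.9 J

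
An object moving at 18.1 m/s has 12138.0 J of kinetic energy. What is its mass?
KE = ½mv² → m = 2KE/v² = 2×12138.0/18.1² = 74.1 kg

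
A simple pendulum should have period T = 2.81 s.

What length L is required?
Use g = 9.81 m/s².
T = 2π√(L/g) → L = g(T/2π)² = 9.81×(2.81/2π)² = 1.962 m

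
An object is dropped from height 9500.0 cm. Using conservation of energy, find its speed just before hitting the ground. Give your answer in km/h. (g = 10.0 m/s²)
mgh = ½mv² → v = √(2gh) = √(2×10.0×95) = 43.59 m/s = 156.9 km/h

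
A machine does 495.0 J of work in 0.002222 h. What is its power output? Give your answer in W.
P = W/t = 495 J / 7.999 s = 61.88 W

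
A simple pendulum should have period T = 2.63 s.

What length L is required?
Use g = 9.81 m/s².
T = 2π√(L/g) → L = g(T/2π)² = 9.81×(2.63/2π)² = 1.719 m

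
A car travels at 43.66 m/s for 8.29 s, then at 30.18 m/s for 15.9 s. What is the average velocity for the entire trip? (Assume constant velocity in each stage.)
d₁ = v₁t₁ = 43.66 × 8.29 = 361.941 m
d₂ = v₂t₂ = 30.18 × 15.9 = 479.862 m
d_total = 841.8 m, t_total = 24.19 s
v_avg = d_total/t_total = 841.8/24.19 = 34.8 m/s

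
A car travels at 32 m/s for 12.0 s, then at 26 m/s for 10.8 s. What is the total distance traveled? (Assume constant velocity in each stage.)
d₁ = v₁t₁ = 32 × 12.0 = 384 m
d₂ = v₂t₂ = 26 × 10.8 = 280.8 m
d_total = 384 + 280.8 = 664.8 m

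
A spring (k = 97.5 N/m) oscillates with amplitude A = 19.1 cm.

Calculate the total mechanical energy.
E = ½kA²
E = ½kA² = ½×97.5×(0.191)² = 1.778 J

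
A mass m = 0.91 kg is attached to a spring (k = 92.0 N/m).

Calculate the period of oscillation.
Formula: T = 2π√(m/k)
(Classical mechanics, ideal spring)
T = 2π√(m/k) = 2π√(0.91/92.0) = 0.6249 s; f = 1/T = 1.6 Hz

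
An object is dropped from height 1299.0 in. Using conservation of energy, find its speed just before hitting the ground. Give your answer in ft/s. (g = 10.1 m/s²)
mgh = ½mv² → v = √(2gh) = √(2×10.1×32.99) = 25.82 m/s = 84.7 ft/s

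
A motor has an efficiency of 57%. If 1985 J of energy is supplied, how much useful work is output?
W_out = η × W_in = 0.57 × 1985 = 1131.4 J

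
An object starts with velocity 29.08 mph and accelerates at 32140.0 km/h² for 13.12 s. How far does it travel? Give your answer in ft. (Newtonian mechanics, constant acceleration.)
d = v₀t + ½at² (with unit conversion) = 1260.0 ft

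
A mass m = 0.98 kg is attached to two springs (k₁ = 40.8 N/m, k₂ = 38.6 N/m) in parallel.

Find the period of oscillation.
k_eq = k₁+k₂ = 79.4 N/m
T = 2π√(m/k_eq) = 2π√(0.98/79.4) = 0.698 s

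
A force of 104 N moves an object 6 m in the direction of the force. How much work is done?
W = Fd = 104×6 = 624.0 J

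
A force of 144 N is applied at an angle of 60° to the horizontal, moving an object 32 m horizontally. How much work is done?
W = Fd cosθ = 144×32×cos(60°) = 2304.0 J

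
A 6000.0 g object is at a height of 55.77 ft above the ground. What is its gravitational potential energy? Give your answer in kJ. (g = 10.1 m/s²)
PE = mgh = 6 kg × 10.1 m/s² × 17 m = 1030 J = 1.03 kJ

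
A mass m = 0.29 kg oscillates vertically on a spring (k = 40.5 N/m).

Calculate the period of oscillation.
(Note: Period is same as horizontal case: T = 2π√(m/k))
T = 2π√(m/k) = 2π√(0.29/40.5) = 0.5317 s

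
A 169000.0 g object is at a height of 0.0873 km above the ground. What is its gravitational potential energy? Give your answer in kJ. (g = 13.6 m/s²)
PE = mgh = 169 kg × 13.6 m/s² × 87.3 m = 2.007e+05 J = 200.7 kJ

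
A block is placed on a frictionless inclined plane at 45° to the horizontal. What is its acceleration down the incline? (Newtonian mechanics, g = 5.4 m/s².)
a = g sin(θ) = 5.4 × sin(45°) = 5.4 × 0.7071 = 3.82 m/s²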